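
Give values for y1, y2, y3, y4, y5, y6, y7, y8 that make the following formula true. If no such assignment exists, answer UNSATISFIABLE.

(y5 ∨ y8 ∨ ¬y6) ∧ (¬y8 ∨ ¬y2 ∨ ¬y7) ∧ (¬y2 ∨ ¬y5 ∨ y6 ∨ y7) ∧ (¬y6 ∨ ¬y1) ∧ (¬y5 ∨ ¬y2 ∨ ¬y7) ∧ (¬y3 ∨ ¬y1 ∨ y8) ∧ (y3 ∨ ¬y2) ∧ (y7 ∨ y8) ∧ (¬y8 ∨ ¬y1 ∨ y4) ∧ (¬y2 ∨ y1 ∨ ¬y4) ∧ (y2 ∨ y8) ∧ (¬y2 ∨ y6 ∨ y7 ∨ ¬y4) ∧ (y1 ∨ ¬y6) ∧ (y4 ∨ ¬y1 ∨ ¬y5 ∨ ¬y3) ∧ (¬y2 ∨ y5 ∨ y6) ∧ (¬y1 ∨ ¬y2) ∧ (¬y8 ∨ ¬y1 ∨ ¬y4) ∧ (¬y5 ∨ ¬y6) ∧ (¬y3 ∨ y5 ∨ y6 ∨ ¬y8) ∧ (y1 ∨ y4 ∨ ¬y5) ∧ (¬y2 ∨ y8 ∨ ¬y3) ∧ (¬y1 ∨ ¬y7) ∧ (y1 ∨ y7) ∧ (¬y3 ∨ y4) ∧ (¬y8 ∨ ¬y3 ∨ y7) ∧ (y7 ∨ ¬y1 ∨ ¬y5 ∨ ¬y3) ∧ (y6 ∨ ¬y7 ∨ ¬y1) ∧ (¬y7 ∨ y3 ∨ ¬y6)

y1=False, y2=False, y3=True, y4=True, y5=True, y6=False, y7=True, y8=True

Suppose y6 = False.
Suppose y3 = True.
From the singleton clause (y4), y4 = True.
Suppose y1 = False.
From the singleton clause (¬y2), y2 = False.
From the singleton clause (y8), y8 = True.
From the singleton clause (y5), y5 = True.
From the singleton clause (y7), y7 = True.
All clauses are satisfied.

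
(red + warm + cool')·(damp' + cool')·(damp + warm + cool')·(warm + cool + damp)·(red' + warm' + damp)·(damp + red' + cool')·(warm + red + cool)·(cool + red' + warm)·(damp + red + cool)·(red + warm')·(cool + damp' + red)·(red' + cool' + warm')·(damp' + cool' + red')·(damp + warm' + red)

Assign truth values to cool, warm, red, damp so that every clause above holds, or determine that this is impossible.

Case damp = 1:
From the singleton clause (cool'), cool = 0.
From the singleton clause (red), red = 1.
From the singleton clause (warm), warm = 1.
All clauses are satisfied.

cool: 0,  warm: 1,  red: 1,  damp: 1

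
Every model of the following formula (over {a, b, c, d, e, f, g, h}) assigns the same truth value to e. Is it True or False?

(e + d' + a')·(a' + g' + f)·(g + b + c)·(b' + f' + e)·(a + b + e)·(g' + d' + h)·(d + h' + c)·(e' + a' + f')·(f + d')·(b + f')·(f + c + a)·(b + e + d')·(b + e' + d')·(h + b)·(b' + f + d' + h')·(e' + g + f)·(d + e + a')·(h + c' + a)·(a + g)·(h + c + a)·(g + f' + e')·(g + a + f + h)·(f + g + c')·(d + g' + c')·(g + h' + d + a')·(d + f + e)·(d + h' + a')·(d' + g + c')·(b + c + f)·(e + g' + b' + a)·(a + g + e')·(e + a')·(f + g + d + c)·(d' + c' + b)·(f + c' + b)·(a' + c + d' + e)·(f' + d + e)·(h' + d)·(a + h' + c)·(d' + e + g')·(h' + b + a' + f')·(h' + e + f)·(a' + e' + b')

Suppose e = 0.
From the singleton clause (a'), a = 0.
From the singleton clause (b), b = 1.
From the singleton clause (f'), f = 0.
From the singleton clause (d'), d = 0.
Now (d) is unsatisfied and unit — conflict.
So every satisfying assignment has e = True.

True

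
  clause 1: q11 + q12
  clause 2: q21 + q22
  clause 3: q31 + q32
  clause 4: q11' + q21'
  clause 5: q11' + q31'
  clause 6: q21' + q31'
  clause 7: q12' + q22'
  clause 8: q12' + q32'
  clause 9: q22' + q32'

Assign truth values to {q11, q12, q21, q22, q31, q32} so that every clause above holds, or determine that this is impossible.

UNSATISFIABLE

Suppose q11 = 1.
Unit clause (q21') forces q21 = 0.
Unit clause (q22) forces q22 = 1.
Unit clause (q31') forces q31 = 0.
Unit clause (q32) forces q32 = 1.
But (q32') is also a unit clause — contradiction.
So q11 must be the other value — set q11 = 0.
Unit clause (q12) forces q12 = 1.
Unit clause (q22') forces q22 = 0.
Unit clause (q21) forces q21 = 1.
Unit clause (q31') forces q31 = 0.
Unit clause (q32) forces q32 = 1.
But (q32') is also a unit clause — contradiction.
Neither q11 = 1 nor q11 = 0 works.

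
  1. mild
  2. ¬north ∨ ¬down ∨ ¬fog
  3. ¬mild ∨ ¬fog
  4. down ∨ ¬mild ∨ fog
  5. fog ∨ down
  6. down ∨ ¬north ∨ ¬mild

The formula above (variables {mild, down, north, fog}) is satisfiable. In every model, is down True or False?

True

Suppose down = False.
From the singleton clause (mild), mild = True.
From the singleton clause (¬fog), fog = False.
That conflicts with the unit clause (fog).
So every satisfying assignment has down = True.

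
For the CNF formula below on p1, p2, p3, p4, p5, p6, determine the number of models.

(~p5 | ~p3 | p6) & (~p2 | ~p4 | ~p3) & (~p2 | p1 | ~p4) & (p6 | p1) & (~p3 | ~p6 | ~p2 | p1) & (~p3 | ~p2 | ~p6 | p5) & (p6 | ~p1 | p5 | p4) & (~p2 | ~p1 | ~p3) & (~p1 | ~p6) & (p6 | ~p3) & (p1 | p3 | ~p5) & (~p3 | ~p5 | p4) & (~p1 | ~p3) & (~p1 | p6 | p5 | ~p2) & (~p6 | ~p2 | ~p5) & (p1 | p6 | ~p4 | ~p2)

11

There are 2^6 = 64 truth assignments over (p1, p2, p3, p4, p5, p6).
Split on p3. With p3 = 1, the clauses containing p3 are satisfied and ~p3 drops from the rest; 3 of the 2^5 = 32 assignments to the other variables satisfy what remains.
With p3 = 0, by the same count on the reduced clause set, 8 assignments work.
(One model: p1=F, p2=F, p3=F, p4=F, p5=F, p6=T.)
Total: 3 + 8 = 11.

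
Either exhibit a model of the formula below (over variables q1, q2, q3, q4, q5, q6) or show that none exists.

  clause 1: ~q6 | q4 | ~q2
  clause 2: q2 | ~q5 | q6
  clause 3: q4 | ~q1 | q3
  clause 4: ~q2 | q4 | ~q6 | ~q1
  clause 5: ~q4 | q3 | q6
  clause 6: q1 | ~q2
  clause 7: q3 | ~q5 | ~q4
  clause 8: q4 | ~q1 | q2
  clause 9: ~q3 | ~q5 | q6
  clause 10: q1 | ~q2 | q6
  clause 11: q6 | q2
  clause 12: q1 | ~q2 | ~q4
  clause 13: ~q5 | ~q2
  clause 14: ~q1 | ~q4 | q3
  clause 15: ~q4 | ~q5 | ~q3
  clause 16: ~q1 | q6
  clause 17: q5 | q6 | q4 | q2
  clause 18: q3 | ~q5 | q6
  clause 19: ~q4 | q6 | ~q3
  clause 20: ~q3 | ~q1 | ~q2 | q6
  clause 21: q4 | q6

q1=0, q2=0, q3=1, q4=0, q5=1, q6=1

Branch on q1: set q1 = 0.
From the singleton clause (~q2), q2 = 0.
From the singleton clause (q6), q6 = 1.
Branch on q3: set q3 = 1.
Branch on q4: set q4 = 0.
All clauses hold; q5 can take either value.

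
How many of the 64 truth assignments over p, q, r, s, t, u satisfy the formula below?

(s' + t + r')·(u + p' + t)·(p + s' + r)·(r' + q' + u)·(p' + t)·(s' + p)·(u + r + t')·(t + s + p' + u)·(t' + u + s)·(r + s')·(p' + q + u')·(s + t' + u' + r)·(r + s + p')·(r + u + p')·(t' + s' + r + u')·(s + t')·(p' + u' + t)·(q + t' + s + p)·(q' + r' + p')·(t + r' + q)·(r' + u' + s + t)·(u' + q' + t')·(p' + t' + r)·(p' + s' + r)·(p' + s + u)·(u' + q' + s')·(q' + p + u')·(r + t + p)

1

There are 2^6 = 64 truth assignments over (p, q, r, s, t, u).
Split on r. With r = 1, the clauses containing r are satisfied and r' drops from the rest; 1 of the 2^5 = 32 assignments to the other variables satisfy what remains.
With r = 0, by the same count on the reduced clause set, 0 assignments work.
(One model: p=T, q=F, r=T, s=T, t=T, u=F.)
Total: 1 + 0 = 1.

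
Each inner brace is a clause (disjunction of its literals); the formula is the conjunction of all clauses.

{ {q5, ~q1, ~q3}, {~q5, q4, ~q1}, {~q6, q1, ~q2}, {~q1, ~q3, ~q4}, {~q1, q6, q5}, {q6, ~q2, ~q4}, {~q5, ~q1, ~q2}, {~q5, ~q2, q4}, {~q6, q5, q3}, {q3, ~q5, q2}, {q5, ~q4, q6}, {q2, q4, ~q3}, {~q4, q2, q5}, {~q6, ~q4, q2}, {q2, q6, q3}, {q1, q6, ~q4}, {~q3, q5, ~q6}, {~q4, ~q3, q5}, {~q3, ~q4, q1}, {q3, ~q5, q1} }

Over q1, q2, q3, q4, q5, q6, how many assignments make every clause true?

There are 2^6 = 64 truth assignments over (q1, q2, q3, q4, q5, q6).
Split on q1. With q1 = 1, the clauses containing q1 are satisfied and ~q1 drops from the rest; 0 of the 2^5 = 32 assignments to the other variables satisfy what remains.
With q1 = 0, by the same count on the reduced clause set, 2 assignments work.
Total: 0 + 2 = 2.

2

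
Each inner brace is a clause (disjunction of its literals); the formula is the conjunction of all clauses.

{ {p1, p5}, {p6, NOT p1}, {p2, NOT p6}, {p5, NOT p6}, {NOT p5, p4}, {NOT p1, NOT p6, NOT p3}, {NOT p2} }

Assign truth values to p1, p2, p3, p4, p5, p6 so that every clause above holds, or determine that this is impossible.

Unit clause (NOT p2) forces p2 = false.
Unit clause (NOT p6) forces p6 = false.
Unit clause (NOT p1) forces p1 = false.
Unit clause (p5) forces p5 = true.
Unit clause (p4) forces p4 = true.
Every clause is now satisfied; p3 is unconstrained.

p1: false; p2: false; p3: false; p4: true; p5: true; p6: false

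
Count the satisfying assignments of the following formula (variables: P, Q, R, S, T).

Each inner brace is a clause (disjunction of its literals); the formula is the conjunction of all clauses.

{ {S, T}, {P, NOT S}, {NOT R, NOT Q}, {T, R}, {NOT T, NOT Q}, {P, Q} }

5

There are 2^5 = 32 truth assignments over (P, Q, R, S, T).
Split on Q. With Q = true, the clauses containing Q are satisfied and NOT Q drops from the rest; 0 of the 2^4 = 16 assignments to the other variables satisfy what remains.
With Q = false, by the same count on the reduced clause set, 5 assignments work.
Total: 0 + 5 = 5.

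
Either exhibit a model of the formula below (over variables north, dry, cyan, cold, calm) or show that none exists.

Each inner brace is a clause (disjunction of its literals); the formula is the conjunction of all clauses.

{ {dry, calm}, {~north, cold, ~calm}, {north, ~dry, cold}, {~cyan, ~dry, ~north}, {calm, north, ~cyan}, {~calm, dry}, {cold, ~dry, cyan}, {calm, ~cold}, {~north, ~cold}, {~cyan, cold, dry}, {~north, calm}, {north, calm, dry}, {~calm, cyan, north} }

north ↦ 0, dry ↦ 1, cyan ↦ 1, cold ↦ 1, calm ↦ 1

Branch on dry: set dry = 1.
Branch on north: set north = 0.
From the singleton clause (cold), cold = 1.
From the singleton clause (calm), calm = 1.
From the singleton clause (cyan), cyan = 1.
All clauses are satisfied.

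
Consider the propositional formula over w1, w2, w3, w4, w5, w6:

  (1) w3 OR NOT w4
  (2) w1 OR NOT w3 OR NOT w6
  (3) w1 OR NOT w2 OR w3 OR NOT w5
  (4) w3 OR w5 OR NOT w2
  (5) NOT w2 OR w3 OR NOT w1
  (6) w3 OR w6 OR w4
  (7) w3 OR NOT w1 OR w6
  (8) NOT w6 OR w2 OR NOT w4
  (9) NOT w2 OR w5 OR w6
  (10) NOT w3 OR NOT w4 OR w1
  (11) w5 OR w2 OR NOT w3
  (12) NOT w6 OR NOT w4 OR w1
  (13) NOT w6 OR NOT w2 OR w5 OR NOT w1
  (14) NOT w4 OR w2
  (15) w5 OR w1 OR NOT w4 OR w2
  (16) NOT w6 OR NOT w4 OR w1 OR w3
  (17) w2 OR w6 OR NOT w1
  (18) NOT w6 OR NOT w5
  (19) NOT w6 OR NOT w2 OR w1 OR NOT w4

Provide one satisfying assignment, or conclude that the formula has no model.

w1: false; w2: true; w3: true; w4: false; w5: true; w6: false

Try w3 = true.
Try w1 = false.
The clause (NOT w6) is unit, so w6 = false.
The clause (NOT w4) is unit, so w4 = false.
Try w2 = true.
The clause (w5) is unit, so w5 = true.
This assignment satisfies each clause.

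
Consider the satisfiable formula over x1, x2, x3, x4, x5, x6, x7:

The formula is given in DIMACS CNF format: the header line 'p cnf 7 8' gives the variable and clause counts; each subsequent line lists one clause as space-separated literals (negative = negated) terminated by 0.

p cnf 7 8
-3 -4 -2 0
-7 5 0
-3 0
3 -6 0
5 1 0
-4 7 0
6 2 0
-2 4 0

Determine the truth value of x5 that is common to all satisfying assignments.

True

Suppose x5 = False.
From the singleton clause (¬x7), x7 = False.
From the singleton clause (¬x3), x3 = False.
From the singleton clause (¬x6), x6 = False.
From the singleton clause (x1), x1 = True.
From the singleton clause (¬x4), x4 = False.
From the singleton clause (x2), x2 = True.
But (¬x2) is also a unit clause — contradiction.
So every satisfying assignment has x5 = True.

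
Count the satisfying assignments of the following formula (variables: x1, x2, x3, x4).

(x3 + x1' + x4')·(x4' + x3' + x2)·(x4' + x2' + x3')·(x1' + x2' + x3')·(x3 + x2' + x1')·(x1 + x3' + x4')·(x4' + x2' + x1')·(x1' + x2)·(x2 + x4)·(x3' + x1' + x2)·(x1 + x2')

1

There are 2^4 = 16 truth assignments over (x1, x2, x3, x4).
Check each against the 11 clauses (columns in the order x1, x2, x3, x4):
  F F F F  ✗ fails (x2 + x4)
  F F F T  ✓ satisfies all
  F F T F  ✗ fails (x2 + x4)
  F F T T  ✗ fails (x4' + x3' + x2)
  F T F F  ✗ fails (x1 + x2')
  F T F T  ✗ fails (x1 + x2')
  F T T F  ✗ fails (x1 + x2')
  F T T T  ✗ fails (x4' + x2' + x3')
  T F F F  ✗ fails (x1' + x2)
  T F F T  ✗ fails (x3 + x1' + x4')
  T F T F  ✗ fails (x1' + x2)
  T F T T  ✗ fails (x4' + x3' + x2)
  T T F F  ✗ fails (x3 + x2' + x1')
  T T F T  ✗ fails (x3 + x1' + x4')
  T T T F  ✗ fails (x1' + x2' + x3')
  T T T T  ✗ fails (x4' + x2' + x3')
1 of the 16 rows is a model.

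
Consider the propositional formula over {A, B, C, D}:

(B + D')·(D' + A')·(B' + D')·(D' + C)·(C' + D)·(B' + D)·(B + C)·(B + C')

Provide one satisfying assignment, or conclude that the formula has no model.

UNSATISFIABLE

Branch on B: set B = 1.
From the singleton clause (D'), D = 0.
But (D) is also a unit clause — contradiction.
That branch fails; take B = 0 instead.
From the singleton clause (D'), D = 0.
From the singleton clause (C'), C = 0.
But (C) is also a unit clause — contradiction.
Both values of B lead to a conflict.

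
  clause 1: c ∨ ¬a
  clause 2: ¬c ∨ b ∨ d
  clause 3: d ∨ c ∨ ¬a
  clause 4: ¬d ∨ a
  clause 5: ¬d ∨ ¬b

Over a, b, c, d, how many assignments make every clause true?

5

There are 2^4 = 16 truth assignments over (a, b, c, d).
Check each against the 5 clauses (columns in the order a, b, c, d):
  F F F F  ✓ satisfies all
  F F F T  ✗ fails (¬d ∨ a)
  F F T F  ✗ fails (¬c ∨ b ∨ d)
  F F T T  ✗ fails (¬d ∨ a)
  F T F F  ✓ satisfies all
  F T F T  ✗ fails (¬d ∨ a)
  F T T F  ✓ satisfies all
  F T T T  ✗ fails (¬d ∨ a)
  T F F F  ✗ fails (c ∨ ¬a)
  T F F T  ✗ fails (c ∨ ¬a)
  T F T F  ✗ fails (¬c ∨ b ∨ d)
  T F T T  ✓ satisfies all
  T T F F  ✗ fails (c ∨ ¬a)
  T T F T  ✗ fails (c ∨ ¬a)
  T T T F  ✓ satisfies all
  T T T T  ✗ fails (¬d ∨ ¬b)
5 of the 16 rows are models.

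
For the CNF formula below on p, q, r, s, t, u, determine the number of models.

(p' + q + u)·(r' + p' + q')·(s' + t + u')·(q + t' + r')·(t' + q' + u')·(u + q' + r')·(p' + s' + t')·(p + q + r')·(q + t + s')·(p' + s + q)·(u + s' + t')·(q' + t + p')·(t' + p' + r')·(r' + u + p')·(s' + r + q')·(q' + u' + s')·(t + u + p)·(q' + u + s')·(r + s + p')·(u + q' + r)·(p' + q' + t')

6

There are 2^6 = 64 truth assignments over (p, q, r, s, t, u).
Split on r. With r = 1, the clauses containing r are satisfied and r' drops from the rest; 1 of the 2^5 = 32 assignments to the other variables satisfy what remains.
With r = 0, by the same count on the reduced clause set, 5 assignments work.
Total: 1 + 5 = 6.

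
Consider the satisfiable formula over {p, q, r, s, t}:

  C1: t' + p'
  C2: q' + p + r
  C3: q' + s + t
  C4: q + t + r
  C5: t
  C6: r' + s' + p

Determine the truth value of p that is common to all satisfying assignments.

False

Suppose p = 1.
The clause (t') is unit, so t = 0.
But (t) is also a unit clause — contradiction.
So every satisfying assignment has p = False.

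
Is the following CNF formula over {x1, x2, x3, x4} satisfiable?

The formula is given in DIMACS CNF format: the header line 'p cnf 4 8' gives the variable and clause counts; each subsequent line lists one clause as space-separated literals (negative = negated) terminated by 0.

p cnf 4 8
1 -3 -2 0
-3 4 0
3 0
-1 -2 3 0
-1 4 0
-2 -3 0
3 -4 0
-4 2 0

No

The clause (x3) is unit, so x3 = True.
The clause (x4) is unit, so x4 = True.
The clause (¬x2) is unit, so x2 = False.
Now (x2) is unsatisfied and unit — conflict.
No assignment satisfies every clause.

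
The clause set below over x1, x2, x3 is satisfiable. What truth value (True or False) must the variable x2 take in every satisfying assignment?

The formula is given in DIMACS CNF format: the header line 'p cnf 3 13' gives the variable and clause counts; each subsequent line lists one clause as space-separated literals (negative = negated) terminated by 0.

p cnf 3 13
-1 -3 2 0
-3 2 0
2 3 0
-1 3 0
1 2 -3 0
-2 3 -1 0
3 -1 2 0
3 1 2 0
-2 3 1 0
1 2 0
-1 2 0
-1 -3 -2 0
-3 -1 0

True

Suppose x2 = False.
(¬x3) alone gives x3 = False.
Now (x3) is unsatisfied and unit — conflict.
So every satisfying assignment has x2 = True.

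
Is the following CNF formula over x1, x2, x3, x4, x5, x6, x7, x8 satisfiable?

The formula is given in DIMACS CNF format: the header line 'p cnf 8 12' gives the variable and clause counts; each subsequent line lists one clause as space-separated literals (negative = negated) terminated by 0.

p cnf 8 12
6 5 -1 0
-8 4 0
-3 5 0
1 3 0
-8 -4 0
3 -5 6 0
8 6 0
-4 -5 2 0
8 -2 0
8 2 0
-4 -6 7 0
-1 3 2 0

Unsatisfiable

Suppose x8 = False.
From the singleton clause (x6), x6 = True.
From the singleton clause (¬x2), x2 = False.
That conflicts with the unit clause (x2).
Undo x8 and try x8 = True.
From the singleton clause (x4), x4 = True.
That conflicts with the unit clause (¬x4).
Neither x8 = True nor x8 = False works.
No assignment satisfies every clause.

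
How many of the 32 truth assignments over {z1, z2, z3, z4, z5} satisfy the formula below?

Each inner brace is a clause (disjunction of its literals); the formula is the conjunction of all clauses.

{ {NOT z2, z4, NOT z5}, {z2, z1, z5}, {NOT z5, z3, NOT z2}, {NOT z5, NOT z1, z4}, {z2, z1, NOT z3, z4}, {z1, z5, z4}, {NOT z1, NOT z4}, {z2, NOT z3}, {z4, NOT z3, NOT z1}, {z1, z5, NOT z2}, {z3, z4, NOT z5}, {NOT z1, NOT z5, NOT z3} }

4

There are 2^5 = 32 truth assignments over (z1, z2, z3, z4, z5).
Split on z2. With z2 = true, the clauses containing z2 are satisfied and NOT z2 drops from the rest; 2 of the 2^4 = 16 assignments to the other variables satisfy what remains.
With z2 = false, by the same count on the reduced clause set, 2 assignments work.
Total: 2 + 2 = 4.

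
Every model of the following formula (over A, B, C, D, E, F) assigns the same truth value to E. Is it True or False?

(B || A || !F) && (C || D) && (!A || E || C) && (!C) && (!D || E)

Suppose E = false.
Unit clause (!C) forces C = false.
Unit clause (D) forces D = true.
Now (!D) is unsatisfied and unit — conflict.
So every satisfying assignment has E = True.

True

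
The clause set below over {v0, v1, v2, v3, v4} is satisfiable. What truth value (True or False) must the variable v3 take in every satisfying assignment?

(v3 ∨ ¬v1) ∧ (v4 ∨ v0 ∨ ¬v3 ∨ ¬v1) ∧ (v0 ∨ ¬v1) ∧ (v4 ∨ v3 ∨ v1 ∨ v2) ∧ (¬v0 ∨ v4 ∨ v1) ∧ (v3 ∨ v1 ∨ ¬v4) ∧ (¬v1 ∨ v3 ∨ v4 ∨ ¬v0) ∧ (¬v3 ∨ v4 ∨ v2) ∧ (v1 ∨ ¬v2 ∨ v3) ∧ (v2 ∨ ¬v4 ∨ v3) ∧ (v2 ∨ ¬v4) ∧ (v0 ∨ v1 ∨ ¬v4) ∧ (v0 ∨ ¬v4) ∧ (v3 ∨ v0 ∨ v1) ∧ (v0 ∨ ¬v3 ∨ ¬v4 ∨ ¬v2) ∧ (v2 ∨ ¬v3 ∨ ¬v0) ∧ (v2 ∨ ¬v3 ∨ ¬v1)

Suppose v3 = False.
(¬v1) alone gives v1 = False.
(¬v4) alone gives v4 = False.
(v2) alone gives v2 = True.
But (¬v2) is also a unit clause — contradiction.
So every satisfying assignment has v3 = True.

True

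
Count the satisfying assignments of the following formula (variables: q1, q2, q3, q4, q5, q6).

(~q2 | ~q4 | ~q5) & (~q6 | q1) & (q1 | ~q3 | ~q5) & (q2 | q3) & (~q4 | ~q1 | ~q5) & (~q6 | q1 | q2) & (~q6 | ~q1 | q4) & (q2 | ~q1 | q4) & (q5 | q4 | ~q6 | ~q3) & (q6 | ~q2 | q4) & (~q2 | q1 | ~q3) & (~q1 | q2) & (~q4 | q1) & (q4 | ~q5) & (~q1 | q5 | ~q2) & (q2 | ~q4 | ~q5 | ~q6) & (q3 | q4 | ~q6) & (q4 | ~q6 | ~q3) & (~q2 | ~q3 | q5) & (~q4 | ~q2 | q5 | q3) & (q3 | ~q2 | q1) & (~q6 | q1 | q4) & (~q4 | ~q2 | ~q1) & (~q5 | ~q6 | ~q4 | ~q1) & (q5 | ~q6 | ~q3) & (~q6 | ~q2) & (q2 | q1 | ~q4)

1

There are 2^6 = 64 truth assignments over (q1, q2, q3, q4, q5, q6).
Split on q2. With q2 = 1, the clauses containing q2 are satisfied and ~q2 drops from the rest; 0 of the 2^5 = 32 assignments to the other variables satisfy what remains.
With q2 = 0, by the same count on the reduced clause set, 1 assignment works.
Total: 0 + 1 = 1.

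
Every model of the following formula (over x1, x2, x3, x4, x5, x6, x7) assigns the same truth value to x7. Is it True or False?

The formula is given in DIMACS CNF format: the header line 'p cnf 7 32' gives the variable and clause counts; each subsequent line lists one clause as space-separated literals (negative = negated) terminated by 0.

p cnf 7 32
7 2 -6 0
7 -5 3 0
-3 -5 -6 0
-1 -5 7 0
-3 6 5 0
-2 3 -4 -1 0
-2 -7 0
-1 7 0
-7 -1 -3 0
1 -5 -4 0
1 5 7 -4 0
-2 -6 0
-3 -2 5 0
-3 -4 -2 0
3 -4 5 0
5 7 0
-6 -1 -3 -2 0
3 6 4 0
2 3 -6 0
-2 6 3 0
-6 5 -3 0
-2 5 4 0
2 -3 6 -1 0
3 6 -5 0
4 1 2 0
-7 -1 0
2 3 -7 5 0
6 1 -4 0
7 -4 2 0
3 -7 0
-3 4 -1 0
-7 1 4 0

False

Suppose x7 = True.
From the singleton clause (¬x2), x2 = False.
From the singleton clause (¬x1), x1 = False.
From the singleton clause (x4), x4 = True.
From the singleton clause (¬x5), x5 = False.
From the singleton clause (x3), x3 = True.
From the singleton clause (x6), x6 = True.
Now (¬x6) is unsatisfied and unit — conflict.
So every satisfying assignment has x7 = False.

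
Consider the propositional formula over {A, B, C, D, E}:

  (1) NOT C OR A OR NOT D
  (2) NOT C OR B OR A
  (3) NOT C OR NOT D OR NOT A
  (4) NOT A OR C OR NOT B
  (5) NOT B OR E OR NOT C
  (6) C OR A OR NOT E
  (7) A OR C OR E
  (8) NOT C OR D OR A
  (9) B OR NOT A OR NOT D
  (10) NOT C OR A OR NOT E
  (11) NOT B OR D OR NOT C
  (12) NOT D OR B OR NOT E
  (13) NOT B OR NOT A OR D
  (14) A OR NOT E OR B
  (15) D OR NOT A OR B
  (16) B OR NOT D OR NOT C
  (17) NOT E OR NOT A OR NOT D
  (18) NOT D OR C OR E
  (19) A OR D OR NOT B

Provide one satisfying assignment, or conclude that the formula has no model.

Suppose C = false.
Suppose A = false.
Unit clause (NOT E) forces E = false.
That conflicts with the unit clause (E).
That branch fails; take A = true instead.
Unit clause (NOT B) forces B = false.
Unit clause (NOT D) forces D = false.
That conflicts with the unit clause (D).
Either choice for A ends in contradiction.
That branch fails; take C = true instead.
Suppose A = true.
Unit clause (NOT D) forces D = false.
Unit clause (NOT B) forces B = false.
That conflicts with the unit clause (B).
That branch fails; take A = false instead.
Unit clause (NOT D) forces D = false.
That conflicts with the unit clause (D).
Either choice for A ends in contradiction.
Either choice for C ends in contradiction.

UNSATISFIABLE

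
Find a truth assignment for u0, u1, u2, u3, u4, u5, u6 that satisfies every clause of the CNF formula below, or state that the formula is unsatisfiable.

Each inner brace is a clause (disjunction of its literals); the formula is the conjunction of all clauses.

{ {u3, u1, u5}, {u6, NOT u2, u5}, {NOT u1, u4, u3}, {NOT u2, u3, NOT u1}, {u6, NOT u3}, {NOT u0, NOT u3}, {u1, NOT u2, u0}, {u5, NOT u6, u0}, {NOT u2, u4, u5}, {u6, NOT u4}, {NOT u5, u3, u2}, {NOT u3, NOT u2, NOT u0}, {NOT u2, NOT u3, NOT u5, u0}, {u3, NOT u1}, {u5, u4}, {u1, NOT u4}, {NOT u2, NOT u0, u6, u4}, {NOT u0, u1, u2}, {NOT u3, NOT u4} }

Case u6 = true:
Case u0 = false:
Unit clause (u5) forces u5 = true.
Case u1 = true:
Unit clause (u3) forces u3 = true.
Unit clause (NOT u2) forces u2 = false.
Unit clause (NOT u4) forces u4 = false.
All clauses are satisfied.

u0: false, u1: true, u2: false, u3: true, u4: false, u5: true, u6: true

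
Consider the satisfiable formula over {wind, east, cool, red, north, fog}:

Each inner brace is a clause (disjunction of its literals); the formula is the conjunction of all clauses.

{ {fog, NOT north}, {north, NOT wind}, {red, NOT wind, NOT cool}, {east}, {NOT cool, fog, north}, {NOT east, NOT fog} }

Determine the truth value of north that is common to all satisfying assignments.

Suppose north = true.
The clause (fog) is unit, so fog = true.
The clause (east) is unit, so east = true.
But (NOT east) is also a unit clause — contradiction.
So every satisfying assignment has north = False.

False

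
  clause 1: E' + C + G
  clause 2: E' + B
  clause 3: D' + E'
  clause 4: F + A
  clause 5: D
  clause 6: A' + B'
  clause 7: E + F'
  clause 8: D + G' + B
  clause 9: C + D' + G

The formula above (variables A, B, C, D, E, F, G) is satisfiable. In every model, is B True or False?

Suppose B = 1.
Unit clause (D) forces D = 1.
Unit clause (E') forces E = 0.
Unit clause (A') forces A = 0.
Unit clause (F) forces F = 1.
That conflicts with the unit clause (F').
So every satisfying assignment has B = False.

False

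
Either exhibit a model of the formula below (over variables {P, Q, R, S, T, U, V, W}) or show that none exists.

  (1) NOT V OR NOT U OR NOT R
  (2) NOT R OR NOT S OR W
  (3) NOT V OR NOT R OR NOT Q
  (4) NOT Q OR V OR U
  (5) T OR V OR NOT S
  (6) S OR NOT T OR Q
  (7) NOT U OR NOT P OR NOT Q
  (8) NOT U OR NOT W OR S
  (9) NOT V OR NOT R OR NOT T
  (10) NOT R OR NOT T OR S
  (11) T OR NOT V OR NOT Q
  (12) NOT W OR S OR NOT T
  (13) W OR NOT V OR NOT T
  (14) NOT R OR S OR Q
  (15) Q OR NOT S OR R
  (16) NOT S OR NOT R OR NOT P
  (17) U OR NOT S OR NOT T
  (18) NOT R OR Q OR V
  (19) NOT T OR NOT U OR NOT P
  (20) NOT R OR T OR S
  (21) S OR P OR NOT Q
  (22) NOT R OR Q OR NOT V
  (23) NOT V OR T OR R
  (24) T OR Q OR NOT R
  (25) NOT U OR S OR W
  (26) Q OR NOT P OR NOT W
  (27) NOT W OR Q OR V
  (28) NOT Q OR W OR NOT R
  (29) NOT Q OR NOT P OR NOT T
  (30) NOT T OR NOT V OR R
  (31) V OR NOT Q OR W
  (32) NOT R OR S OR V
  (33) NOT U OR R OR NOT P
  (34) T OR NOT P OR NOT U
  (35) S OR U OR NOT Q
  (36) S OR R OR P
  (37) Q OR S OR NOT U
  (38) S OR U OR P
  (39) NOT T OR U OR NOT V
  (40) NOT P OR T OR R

Case V = false:
Case Q = true:
From the singleton clause (U), U = true.
From the singleton clause (NOT P), P = false.
From the singleton clause (S), S = true.
From the singleton clause (T), T = true.
From the singleton clause (W), W = true.
All clauses hold; R can take either value.

P ↦ false; Q ↦ true; R ↦ false; S ↦ true; T ↦ true; U ↦ true; V ↦ false; W ↦ true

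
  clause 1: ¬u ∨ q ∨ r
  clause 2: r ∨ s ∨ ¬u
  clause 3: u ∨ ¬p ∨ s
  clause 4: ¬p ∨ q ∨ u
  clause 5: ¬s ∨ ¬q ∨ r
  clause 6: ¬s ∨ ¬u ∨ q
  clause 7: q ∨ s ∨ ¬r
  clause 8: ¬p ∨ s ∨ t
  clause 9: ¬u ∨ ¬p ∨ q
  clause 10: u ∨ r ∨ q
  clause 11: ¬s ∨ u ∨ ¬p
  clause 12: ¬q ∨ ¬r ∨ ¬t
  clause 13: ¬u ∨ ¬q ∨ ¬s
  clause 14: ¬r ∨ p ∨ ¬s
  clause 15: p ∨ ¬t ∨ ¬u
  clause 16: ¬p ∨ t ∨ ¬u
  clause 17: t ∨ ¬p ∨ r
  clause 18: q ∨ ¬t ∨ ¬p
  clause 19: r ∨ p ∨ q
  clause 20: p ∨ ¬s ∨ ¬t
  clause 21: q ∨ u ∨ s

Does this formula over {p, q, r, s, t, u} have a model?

Suppose u = False.
Suppose p = False.
Suppose r = False.
The clause (q) is unit, so q = True.
The clause (¬s) is unit, so s = False.
All clauses hold; t can take either value.
A satisfying assignment: p: False; q: True; r: False; s: False; t: True; u: False.

Yes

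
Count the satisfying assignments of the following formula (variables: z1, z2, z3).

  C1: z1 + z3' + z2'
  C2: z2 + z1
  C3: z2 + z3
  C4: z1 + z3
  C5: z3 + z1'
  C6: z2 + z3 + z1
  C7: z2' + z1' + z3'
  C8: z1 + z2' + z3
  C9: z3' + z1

There are 2^3 = 8 truth assignments over (z1, z2, z3).
Check each against the 9 clauses (columns in the order z1, z2, z3):
  F F F  ✗ fails (z2 + z1)
  F F T  ✗ fails (z2 + z1)
  F T F  ✗ fails (z1 + z3)
  F T T  ✗ fails (z1 + z3' + z2')
  T F F  ✗ fails (z2 + z3)
  T F T  ✓ satisfies all
  T T F  ✗ fails (z3 + z1')
  T T T  ✗ fails (z2' + z1' + z3')
1 of the 8 rows is a model.

1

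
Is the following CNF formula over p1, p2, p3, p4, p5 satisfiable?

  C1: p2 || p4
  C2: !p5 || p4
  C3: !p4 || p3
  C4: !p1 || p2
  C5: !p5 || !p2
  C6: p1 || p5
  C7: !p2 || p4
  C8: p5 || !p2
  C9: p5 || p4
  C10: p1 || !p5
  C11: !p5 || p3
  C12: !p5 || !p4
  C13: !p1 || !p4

Unsatisfiable

Branch on p2: set p2 = true.
The clause (!p5) is unit, so p5 = false.
That conflicts with the unit clause (p5).
So p2 must be the other value — set p2 = false.
The clause (p4) is unit, so p4 = true.
The clause (p3) is unit, so p3 = true.
The clause (!p1) is unit, so p1 = false.
The clause (p5) is unit, so p5 = true.
That conflicts with the unit clause (!p5).
Both values of p2 lead to a conflict.
No assignment satisfies every clause.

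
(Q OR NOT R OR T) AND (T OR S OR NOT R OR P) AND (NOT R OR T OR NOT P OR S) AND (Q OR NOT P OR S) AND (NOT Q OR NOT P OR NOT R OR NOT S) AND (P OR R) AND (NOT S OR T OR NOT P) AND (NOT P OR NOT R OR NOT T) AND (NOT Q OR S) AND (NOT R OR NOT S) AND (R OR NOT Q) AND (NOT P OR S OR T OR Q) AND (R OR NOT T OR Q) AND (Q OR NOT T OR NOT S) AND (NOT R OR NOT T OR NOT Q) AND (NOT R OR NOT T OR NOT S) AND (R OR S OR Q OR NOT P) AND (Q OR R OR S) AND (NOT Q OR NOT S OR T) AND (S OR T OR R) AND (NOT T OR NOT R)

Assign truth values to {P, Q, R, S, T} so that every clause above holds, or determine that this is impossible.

UNSATISFIABLE

Suppose P = true.
Suppose Q = true.
Unit clause (S) forces S = true.
Unit clause (NOT R) forces R = false.
That conflicts with the unit clause (R).
Undo Q and try Q = false.
Unit clause (S) forces S = true.
Unit clause (T) forces T = true.
That conflicts with the unit clause (NOT T).
Both values of Q lead to a conflict.
Undo P and try P = false.
Unit clause (R) forces R = true.
Unit clause (NOT S) forces S = false.
Unit clause (T) forces T = true.
That conflicts with the unit clause (NOT T).
Both values of P lead to a conflict.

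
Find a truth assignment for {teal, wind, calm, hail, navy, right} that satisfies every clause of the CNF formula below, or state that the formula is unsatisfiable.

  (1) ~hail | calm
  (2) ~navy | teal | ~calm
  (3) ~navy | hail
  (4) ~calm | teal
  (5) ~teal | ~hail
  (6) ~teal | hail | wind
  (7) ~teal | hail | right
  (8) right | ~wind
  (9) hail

UNSATISFIABLE

Unit clause (hail) forces hail = 1.
Unit clause (calm) forces calm = 1.
Unit clause (teal) forces teal = 1.
That conflicts with the unit clause (~teal).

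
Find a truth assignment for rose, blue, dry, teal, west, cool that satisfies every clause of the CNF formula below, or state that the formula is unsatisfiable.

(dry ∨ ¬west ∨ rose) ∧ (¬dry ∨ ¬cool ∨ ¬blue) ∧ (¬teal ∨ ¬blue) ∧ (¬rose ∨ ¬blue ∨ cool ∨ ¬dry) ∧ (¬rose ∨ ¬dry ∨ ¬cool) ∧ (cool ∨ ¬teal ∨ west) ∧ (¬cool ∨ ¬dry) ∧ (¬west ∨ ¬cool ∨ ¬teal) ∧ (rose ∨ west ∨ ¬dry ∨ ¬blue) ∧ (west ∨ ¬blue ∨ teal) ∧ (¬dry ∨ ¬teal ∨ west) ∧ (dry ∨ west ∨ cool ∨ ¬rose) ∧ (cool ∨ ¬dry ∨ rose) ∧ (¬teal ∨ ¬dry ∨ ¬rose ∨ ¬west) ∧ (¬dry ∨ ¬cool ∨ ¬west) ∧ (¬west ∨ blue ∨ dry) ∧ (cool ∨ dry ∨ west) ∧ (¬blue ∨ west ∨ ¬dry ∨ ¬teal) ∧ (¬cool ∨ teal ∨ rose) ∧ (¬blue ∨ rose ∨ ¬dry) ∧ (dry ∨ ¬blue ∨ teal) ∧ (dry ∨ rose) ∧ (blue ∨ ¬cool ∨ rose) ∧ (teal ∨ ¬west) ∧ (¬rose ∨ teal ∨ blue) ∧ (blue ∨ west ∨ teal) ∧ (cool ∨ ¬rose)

rose ↦ True, blue ↦ False, dry ↦ False, teal ↦ True, west ↦ False, cool ↦ True

Case teal = True:
(¬blue) alone gives blue = False.
Case cool = True:
(¬dry) alone gives dry = False.
(¬west) alone gives west = False.
(rose) alone gives rose = True.
This assignment satisfies each clause.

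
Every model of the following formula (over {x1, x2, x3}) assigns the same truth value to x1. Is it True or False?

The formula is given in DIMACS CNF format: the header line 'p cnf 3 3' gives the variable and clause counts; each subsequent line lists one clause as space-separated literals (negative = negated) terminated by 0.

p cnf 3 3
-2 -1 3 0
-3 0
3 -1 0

False

Suppose x1 = True.
Unit clause (¬x3) forces x3 = False.
But (x3) is also a unit clause — contradiction.
So every satisfying assignment has x1 = False.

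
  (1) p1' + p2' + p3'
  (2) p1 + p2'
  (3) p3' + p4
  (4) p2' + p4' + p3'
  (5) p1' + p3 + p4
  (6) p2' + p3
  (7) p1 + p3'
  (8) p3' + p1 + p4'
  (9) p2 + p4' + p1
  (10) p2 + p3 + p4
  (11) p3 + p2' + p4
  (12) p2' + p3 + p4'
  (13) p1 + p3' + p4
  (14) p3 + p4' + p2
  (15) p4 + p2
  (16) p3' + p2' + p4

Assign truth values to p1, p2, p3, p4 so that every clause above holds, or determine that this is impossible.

p1: 1,  p2: 0,  p3: 1,  p4: 1

Branch on p1: set p1 = 1.
Branch on p2: set p2 = 0.
Unit clause (p4) forces p4 = 1.
Unit clause (p3) forces p3 = 1.
Every clause now holds.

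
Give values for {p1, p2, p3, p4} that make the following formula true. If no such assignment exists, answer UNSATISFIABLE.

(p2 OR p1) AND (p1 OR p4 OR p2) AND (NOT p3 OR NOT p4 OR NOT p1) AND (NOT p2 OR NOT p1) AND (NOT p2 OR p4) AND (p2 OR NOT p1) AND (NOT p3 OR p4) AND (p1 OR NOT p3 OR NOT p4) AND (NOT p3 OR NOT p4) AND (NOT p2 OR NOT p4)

Case p2 = true:
(NOT p1) alone gives p1 = false.
(p4) alone gives p4 = true.
That conflicts with the unit clause (NOT p4).
Undo p2 and try p2 = false.
(p1) alone gives p1 = true.
That conflicts with the unit clause (NOT p1).
Both values of p2 lead to a conflict.

UNSATISFIABLE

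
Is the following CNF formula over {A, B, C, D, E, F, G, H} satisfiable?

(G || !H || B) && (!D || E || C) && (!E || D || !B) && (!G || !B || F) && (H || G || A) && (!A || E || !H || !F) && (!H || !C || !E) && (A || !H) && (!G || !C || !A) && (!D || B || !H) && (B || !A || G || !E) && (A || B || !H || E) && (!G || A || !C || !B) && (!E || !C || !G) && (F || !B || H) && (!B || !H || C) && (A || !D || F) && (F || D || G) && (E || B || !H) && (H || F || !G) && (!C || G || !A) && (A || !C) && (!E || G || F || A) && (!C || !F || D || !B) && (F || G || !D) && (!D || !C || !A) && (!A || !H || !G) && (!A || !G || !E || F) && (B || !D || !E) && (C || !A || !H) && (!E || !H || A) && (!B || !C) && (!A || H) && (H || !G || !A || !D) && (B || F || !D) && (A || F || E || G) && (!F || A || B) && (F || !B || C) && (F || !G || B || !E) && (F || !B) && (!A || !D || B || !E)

Try A = false.
From the singleton clause (!H), H = false.
From the singleton clause (G), G = true.
From the singleton clause (F), F = true.
From the singleton clause (!C), C = false.
From the singleton clause (B), B = true.
Try D = false.
From the singleton clause (!E), E = false.
This assignment satisfies each clause.
A satisfying assignment: A: false; B: true; C: false; D: false; E: false; F: true; G: true; H: false.

Yes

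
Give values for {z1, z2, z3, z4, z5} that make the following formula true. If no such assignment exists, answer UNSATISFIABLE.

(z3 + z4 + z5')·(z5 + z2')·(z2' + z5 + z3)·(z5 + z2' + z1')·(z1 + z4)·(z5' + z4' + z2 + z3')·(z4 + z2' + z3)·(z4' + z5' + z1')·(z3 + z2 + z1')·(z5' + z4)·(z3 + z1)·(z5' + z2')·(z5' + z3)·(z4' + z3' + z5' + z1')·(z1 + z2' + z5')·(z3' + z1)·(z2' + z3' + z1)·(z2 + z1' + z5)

UNSATISFIABLE

Branch on z5: set z5 = 1.
(z4) alone gives z4 = 1.
(z1') alone gives z1 = 0.
(z3) alone gives z3 = 1.
Now (z3') is unsatisfied and unit — conflict.
Backtrack on z5: now try z5 = 0.
(z2') alone gives z2 = 0.
(z1') alone gives z1 = 0.
(z4) alone gives z4 = 1.
(z3) alone gives z3 = 1.
Now (z3') is unsatisfied and unit — conflict.
Both values of z5 lead to a conflict.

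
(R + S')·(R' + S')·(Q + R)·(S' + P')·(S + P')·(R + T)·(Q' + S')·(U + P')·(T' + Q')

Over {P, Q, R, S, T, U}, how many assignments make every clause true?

There are 2^6 = 64 truth assignments over (P, Q, R, S, T, U).
Split on S. With S = 1, the clauses containing S are satisfied and S' drops from the rest; 0 of the 2^5 = 32 assignments to the other variables satisfy what remains.
With S = 0, by the same count on the reduced clause set, 6 assignments work.
(One model: P=F, Q=F, R=T, S=F, T=F, U=F.)
Total: 0 + 6 = 6.

6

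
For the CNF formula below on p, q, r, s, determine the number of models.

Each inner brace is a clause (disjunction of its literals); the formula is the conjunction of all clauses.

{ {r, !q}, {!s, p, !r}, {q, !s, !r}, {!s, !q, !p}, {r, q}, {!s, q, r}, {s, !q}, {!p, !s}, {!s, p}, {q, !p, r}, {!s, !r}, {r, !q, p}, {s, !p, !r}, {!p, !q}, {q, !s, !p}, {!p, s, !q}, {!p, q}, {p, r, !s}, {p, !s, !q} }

1

There are 2^4 = 16 truth assignments over (p, q, r, s).
Split on q. With q = true, the clauses containing q are satisfied and !q drops from the rest; 0 of the 2^3 = 8 assignments to the other variables satisfy what remains.
With q = false, by the same count on the reduced clause set, 1 assignment works.
(One model: p=F, q=F, r=T, s=F.)
Total: 0 + 1 = 1.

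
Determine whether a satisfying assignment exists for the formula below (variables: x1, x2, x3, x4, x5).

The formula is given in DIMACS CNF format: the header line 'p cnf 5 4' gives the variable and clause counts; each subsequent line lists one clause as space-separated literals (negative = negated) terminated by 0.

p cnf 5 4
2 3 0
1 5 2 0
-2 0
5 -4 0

Yes, satisfiable

Unit clause (¬x2) forces x2 = False.
Unit clause (x3) forces x3 = True.
Case x1 = True:
Case x5 = True:
No clause remains; x4 is free.
A satisfying assignment: x1: True, x2: False, x3: True, x4: True, x5: True.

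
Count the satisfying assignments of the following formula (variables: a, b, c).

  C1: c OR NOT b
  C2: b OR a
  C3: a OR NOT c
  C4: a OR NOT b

3

There are 2^3 = 8 truth assignments over (a, b, c).
Split on b. With b = true, the clauses containing b are satisfied and NOT b drops from the rest; 1 of the 2^2 = 4 assignments to the other variables satisfy what remains.
With b = false, by the same count on the reduced clause set, 2 assignments work.
(One model: a=T, b=F, c=F.)
Total: 1 + 2 = 3.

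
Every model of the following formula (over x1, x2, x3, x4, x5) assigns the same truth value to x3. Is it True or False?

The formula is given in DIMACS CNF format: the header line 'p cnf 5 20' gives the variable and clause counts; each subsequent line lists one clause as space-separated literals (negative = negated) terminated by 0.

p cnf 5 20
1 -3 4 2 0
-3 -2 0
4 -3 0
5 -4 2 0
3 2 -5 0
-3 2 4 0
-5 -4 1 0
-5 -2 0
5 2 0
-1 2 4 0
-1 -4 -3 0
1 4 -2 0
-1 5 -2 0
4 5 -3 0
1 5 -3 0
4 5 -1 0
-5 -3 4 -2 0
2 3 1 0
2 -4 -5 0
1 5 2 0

Suppose x3 = True.
Unit clause (¬x2) forces x2 = False.
Unit clause (x4) forces x4 = True.
Unit clause (x5) forces x5 = True.
But (¬x5) is also a unit clause — contradiction.
So every satisfying assignment has x3 = False.

False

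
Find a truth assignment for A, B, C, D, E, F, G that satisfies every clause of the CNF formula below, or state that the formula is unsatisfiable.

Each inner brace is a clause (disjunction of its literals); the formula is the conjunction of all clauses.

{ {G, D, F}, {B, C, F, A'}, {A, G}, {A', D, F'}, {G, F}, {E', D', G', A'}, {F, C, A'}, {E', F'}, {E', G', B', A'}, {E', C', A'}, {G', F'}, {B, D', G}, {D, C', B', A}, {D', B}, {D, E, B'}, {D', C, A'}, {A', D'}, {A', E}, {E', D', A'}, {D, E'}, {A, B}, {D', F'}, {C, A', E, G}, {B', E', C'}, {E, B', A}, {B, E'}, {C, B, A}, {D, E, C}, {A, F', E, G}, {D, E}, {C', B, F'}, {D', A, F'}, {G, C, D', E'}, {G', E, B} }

A=0, B=1, C=0, D=1, E=1, F=0, G=1

Case A = 0:
From the singleton clause (G), G = 1.
From the singleton clause (F'), F = 0.
From the singleton clause (B), B = 1.
From the singleton clause (E), E = 1.
From the singleton clause (D), D = 1.
From the singleton clause (C'), C = 0.
All clauses are satisfied.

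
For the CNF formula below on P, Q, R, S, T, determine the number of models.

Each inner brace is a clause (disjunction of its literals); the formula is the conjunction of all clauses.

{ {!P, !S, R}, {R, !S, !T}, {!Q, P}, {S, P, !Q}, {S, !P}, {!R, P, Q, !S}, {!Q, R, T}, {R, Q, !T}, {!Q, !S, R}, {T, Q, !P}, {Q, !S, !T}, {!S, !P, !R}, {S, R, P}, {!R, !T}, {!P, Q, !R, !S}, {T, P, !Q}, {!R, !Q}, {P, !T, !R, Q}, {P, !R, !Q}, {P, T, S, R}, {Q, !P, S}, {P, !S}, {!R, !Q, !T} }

1

There are 2^5 = 32 truth assignments over (P, Q, R, S, T).
Split on P. With P = true, the clauses containing P are satisfied and !P drops from the rest; 0 of the 2^4 = 16 assignments to the other variables satisfy what remains.
With P = false, by the same count on the reduced clause set, 1 assignment works.
Total: 0 + 1 = 1.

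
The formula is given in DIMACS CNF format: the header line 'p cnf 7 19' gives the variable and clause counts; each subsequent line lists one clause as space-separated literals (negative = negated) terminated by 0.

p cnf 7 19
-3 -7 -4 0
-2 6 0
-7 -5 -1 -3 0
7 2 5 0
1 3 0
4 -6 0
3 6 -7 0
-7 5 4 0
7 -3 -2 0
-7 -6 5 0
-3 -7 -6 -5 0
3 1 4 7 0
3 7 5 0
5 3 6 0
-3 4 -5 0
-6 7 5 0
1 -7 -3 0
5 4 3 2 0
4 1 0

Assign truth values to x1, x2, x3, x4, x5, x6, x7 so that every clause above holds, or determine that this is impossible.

x1 ↦ False,  x2 ↦ False,  x3 ↦ True,  x4 ↦ True,  x5 ↦ True,  x6 ↦ True,  x7 ↦ False

Suppose x2 = False.
Suppose x7 = False.
The clause (x5) is unit, so x5 = True.
Suppose x1 = False.
The clause (x3) is unit, so x3 = True.
The clause (x4) is unit, so x4 = True.
All clauses hold; x6 can take either value.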